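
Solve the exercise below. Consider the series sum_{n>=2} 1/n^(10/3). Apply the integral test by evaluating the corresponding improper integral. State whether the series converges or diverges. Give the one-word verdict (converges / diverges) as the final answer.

Let f(x) = x^(-10/3). Then f is positive, continuous, and decreasing on [2, infinity), so the integral test applies.
Compute the improper integral int_{2}^infinity f(x) dx:
  antiderivative F(x) = -3/(7*x^(7/3)).
  As x -> infinity, F(x) -> 0 (since p = 10/3 > 1).
  So int = F(infinity) - F(2) = 0 - (-3*2^(2/3)/56) = 3*2^(2/3)/56.
  Finite, so by the integral test, the series converges.

converges


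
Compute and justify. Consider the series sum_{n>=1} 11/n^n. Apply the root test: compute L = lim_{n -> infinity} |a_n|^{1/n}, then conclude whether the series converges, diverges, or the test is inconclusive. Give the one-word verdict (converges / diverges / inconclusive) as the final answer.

Let a_n denote the general term. Form |a_n|^(1/n) and simplify:
|a_n|^(1/n) = 11^(1/n)/n
Take the limit as n -> infinity: L = 0.
Since L = 0 < 1, the root test implies convergence.

converges


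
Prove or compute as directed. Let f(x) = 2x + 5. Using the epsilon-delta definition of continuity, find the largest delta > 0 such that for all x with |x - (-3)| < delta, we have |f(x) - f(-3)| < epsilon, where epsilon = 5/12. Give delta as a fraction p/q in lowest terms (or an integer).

We compute f(-3) = 2*(-3) + 5 = -1.
|f(x) - f(-3)| = |2x + 5 - (-1)| = |2(x - (-3))| = 2|x - (-3)|.
We need 2|x - (-3)| < 5/12, i.e. |x - (-3)| < 5/12 / 2 = 5/24.
So any delta <= 5/24 works. Conversely, if delta > 5/24, then x = -3 + 5/24 satisfies |x - (-3)| = 5/24 < delta but |f(x) - f(-3)| = 2 * 5/24 = 5/12, which is not < 5/12; so no larger delta works.
Hence the largest such delta is 5/24.

5/24


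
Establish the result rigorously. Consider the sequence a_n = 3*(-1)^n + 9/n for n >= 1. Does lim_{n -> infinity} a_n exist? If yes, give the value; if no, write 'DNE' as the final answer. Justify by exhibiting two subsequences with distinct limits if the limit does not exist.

Examine the behaviour of a_n along subsequences.
a_{2k} = 3 + 9/(2k) -> 3. a_{2k+1} = -3 + 9/(2k+1) -> -3.
Since these two subsequential limits are 3 and -3, distinct, the full sequence cannot converge (a convergent sequence has all subsequences tending to the same limit). So lim a_n does not exist.

DNE


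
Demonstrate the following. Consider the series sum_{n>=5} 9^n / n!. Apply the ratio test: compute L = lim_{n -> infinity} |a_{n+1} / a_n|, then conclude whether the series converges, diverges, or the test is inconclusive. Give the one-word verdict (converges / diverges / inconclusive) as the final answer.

Let a_n denote the general term. Form the ratio a_{n+1}/a_n and simplify:
a_{n+1}/a_n = 9/(n + 1)
Take the limit as n -> infinity: L = 0.
Since L = 0 < 1, the ratio test implies the series converges.

converges


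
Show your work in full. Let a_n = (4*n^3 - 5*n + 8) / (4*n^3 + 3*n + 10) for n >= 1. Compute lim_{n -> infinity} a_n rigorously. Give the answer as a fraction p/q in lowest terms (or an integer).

Divide numerator and denominator by n^3, the highest power:
numerator / n^3 = 4 - 5/n^2 + 8/n^3
denominator / n^3 = 4 + 3/n^2 + 10/n^3
As n -> infinity, all terms of the form c/n^k (k >= 1) tend to 0.
So numerator / n^3 -> 4 and denominator / n^3 -> 4.
Therefore lim a_n = 1.

1


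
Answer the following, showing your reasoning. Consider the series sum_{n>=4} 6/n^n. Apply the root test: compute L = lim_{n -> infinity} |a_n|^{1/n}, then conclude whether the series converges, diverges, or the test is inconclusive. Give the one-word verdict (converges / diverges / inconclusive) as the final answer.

Let a_n denote the general term. Form |a_n|^(1/n) and simplify:
|a_n|^(1/n) = 6^(1/n)/n
Take the limit as n -> infinity: L = 0.
Since L = 0 < 1, the root test implies convergence.

converges


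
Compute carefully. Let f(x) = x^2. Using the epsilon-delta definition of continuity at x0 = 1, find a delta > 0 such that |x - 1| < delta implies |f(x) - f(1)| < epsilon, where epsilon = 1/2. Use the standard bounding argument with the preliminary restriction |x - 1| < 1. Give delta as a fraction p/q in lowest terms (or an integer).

Factor: |x^2 - (1)^2| = |x - 1| * |x + 1|.
Impose |x - 1| < 1 first. Then |x + 1| = |(x - 1) + 2*(1)| <= |x - 1| + 2*|1| < 1 + 2 = 3.
So |x^2 - (1)^2| < delta * 3.
We need delta * 3 <= 1/2, i.e. delta <= 1/2/3 = 1/6.
Since 1/6 < 1, this is tighter than 1; take delta = 1/6.
So delta = 1/6 works.

1/6


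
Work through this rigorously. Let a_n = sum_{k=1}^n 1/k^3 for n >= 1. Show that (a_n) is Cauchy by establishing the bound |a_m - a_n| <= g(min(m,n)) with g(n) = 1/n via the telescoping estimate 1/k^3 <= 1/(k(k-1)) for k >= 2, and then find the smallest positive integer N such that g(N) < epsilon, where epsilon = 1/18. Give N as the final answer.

For m > n >= 1: |a_m - a_n| = sum_{k=n+1}^m 1/k^3.
Use 1/k^3 <= 1/(k(k-1)) = 1/(k-1) - 1/k for k >= 2 (which holds since k^3 >= k^2 >= k(k-1) for k >= 2):
sum_{k=n+1}^m 1/k^3 <= sum_{k=n+1}^m (1/(k-1) - 1/k) = 1/n - 1/m <= 1/n.
By symmetry the same bound holds with n,m swapped, so |a_m - a_n| <= 1/min(m,n) = g(min(m,n)). Since g(n) -> 0, (a_n) is Cauchy.
Now solve g(N) < 1/18: 1/N < 1/18 <=> N > 1/(1/18) = 18.
The smallest integer strictly greater than 18 is N = 19.
Check: g(19) = 1/19 < 1/18; g(18) = 1/18 >= 1/18. So N = 19.

19


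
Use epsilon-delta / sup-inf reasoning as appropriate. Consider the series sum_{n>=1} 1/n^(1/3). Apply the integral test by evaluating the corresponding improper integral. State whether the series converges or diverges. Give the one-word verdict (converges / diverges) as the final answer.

Let f(x) = x^(-1/3). Then f is positive, continuous, and decreasing on [1, infinity), so the integral test applies.
Compute the improper integral int_{1}^infinity f(x) dx:
  antiderivative F(x) = 3*x^(2/3)/2.
  As x -> infinity, F(x) -> infinity (since p = 1/3 < 1).
  So the integral diverges. By the integral test, the series diverges.

diverges


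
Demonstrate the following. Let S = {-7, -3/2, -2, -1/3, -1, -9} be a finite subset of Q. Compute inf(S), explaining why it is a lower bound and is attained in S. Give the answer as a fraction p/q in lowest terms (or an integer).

S is finite, so inf(S) = min(S).
Sorted increasing:
-9, -7, -2, -3/2, -1, -1/3
The extremum is -9.
For every x in S, x >= -9. And -9 is in S, so it is attained.
Therefore inf(S) = -9.

-9


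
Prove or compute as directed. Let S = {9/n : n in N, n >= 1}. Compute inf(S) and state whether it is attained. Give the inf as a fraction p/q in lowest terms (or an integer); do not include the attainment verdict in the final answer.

Analysis:
- Values: 9, 9/2, 3, 9/4, ... strictly decreasing.
- The maximum is 9 (n=1); sup = 9 (attained).
- The set is bounded below by 0; 9/n -> 0 so 0 is the greatest lower bound.
- 0 is not in the set, so inf = 0 is not attained.
Conclusion: inf(S) = 0, not attained in S.

0


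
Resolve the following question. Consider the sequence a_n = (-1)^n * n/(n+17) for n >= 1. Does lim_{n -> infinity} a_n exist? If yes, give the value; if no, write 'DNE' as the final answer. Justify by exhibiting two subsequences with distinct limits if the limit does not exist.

Examine the behaviour of a_n along subsequences.
a_{2k} = 2k/(2k+17) -> 1. a_{2k+1} = -(2k+1)/(2k+18) -> -1.
Since these two subsequential limits are 1 and -1, distinct, the full sequence cannot converge (a convergent sequence has all subsequences tending to the same limit). So lim a_n does not exist.

DNE


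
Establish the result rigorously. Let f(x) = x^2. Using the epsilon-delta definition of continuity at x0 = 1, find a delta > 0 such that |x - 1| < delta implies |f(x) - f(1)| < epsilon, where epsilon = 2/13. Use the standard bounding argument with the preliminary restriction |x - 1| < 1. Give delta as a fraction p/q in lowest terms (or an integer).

Factor: |x^2 - (1)^2| = |x - 1| * |x + 1|.
Impose |x - 1| < 1 first. Then |x + 1| = |(x - 1) + 2*(1)| <= |x - 1| + 2*|1| < 1 + 2 = 3.
So |x^2 - (1)^2| < delta * 3.
We need delta * 3 <= 2/13, i.e. delta <= 2/13/3 = 2/39.
Since 2/39 < 1, this is tighter than 1; take delta = 2/39.
So delta = 2/39 works.

2/39


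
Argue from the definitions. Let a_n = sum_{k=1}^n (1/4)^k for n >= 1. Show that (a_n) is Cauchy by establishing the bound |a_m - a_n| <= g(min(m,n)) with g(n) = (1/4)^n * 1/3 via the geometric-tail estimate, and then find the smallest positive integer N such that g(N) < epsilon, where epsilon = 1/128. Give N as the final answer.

For m > n >= 1: |a_m - a_n| = sum_{k=n+1}^m (1/4)^k < sum_{k=n+1}^infinity (1/4)^k = (1/4)^(n+1) / (1 - 1/4) = (1/4)^n * (1/4) * (4/3) = (1/4)^n * 1/3.
So g(n) = (1/4)^n / 3. Since g(n) -> 0, (a_n) is Cauchy.
Now solve g(N) < 1/128: (1/4)^N / 3 < 1/128 <=> 4^N > 1 / (3 * 1/128) = 128/3.
Check powers of 4: 4^2 = 16 <= 128/3, 4^3 = 64 > 128/3.
So the smallest such N is 3. Check: g(3) = 1/(3 * 64) = 1/192 < 1/128.

3


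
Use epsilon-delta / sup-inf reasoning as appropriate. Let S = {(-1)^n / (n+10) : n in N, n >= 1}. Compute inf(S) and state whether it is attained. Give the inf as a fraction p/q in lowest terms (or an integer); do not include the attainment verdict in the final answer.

Analysis:
- Values: -1/11, 1/12, -1/13, 1/14, -1/15, ...
- Positive terms (even n): 1/(2+10), 1/(4+10), ... decreasing -> max = 1/12 (n=2).
- Negative terms (odd n): -1/(1+10), -1/(3+10), ... increasing -> min = -1/11 (n=1).
- So sup = 1/12 (attained at n=2); inf = -1/11 (attained at n=1).
Conclusion: inf(S) = -1/11, attained in S.

-1/11


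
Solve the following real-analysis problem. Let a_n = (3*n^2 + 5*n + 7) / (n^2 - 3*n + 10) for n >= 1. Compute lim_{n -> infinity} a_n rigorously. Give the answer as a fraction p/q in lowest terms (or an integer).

Divide numerator and denominator by n^2, the highest power:
numerator / n^2 = 3 + 5/n + 7/n^2
denominator / n^2 = 1 - 3/n + 10/n^2
As n -> infinity, all terms of the form c/n^k (k >= 1) tend to 0.
So numerator / n^2 -> 3 and denominator / n^2 -> 1.
Therefore lim a_n = 3.

3


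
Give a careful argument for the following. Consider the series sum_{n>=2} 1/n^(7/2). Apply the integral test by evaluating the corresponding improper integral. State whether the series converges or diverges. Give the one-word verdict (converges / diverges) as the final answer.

Let f(x) = x^(-7/2). Then f is positive, continuous, and decreasing on [2, infinity), so the integral test applies.
Compute the improper integral int_{2}^infinity f(x) dx:
  antiderivative F(x) = -2/(5*x^(5/2)).
  As x -> infinity, F(x) -> 0 (since p = 7/2 > 1).
  So int = F(infinity) - F(2) = 0 - (-sqrt(2)/20) = sqrt(2)/20.
  Finite, so by the integral test, the series converges.

converges


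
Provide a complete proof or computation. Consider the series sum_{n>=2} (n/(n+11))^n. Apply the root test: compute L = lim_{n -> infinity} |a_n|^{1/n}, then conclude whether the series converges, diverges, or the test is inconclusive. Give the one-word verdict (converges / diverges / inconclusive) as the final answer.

Let a_n denote the general term. Form |a_n|^(1/n) and simplify:
|a_n|^(1/n) = n/(n + 11)
Take the limit as n -> infinity: L = 1.
Since L = 1, the root test is inconclusive. (In fact a_n = (n/(n+11))^n -> e^(-11) != 0, so the nth-term test shows divergence; but the root test itself gives no conclusion.)

inconclusive


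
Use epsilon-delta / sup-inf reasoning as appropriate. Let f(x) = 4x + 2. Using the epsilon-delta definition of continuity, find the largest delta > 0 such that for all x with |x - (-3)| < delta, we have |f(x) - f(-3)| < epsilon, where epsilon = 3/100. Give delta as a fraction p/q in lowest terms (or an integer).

We compute f(-3) = 4*(-3) + 2 = -10.
|f(x) - f(-3)| = |4x + 2 - (-10)| = |4(x - (-3))| = 4|x - (-3)|.
We need 4|x - (-3)| < 3/100, i.e. |x - (-3)| < 3/100 / 4 = 3/400.
So any delta <= 3/400 works. Conversely, if delta > 3/400, then x = -3 + 3/400 satisfies |x - (-3)| = 3/400 < delta but |f(x) - f(-3)| = 4 * 3/400 = 3/100, which is not < 3/100; so no larger delta works.
Hence the largest such delta is 3/400.

3/400


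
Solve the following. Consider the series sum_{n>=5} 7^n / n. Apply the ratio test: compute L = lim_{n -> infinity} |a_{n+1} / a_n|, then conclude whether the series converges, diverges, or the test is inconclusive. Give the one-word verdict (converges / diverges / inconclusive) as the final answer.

Let a_n denote the general term. Form the ratio a_{n+1}/a_n and simplify:
a_{n+1}/a_n = 7*n/(n + 1)
Take the limit as n -> infinity: L = 7.
Since L = 7 > 1 (or L = infinity), the ratio test implies the series diverges.

diverges


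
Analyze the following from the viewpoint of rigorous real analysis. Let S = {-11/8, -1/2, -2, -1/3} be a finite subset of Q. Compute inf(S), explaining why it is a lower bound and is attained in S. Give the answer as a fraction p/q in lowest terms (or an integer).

S is finite, so inf(S) = min(S).
Sorted increasing:
-2, -11/8, -1/2, -1/3
The extremum is -2.
For every x in S, x >= -2. And -2 is in S, so it is attained.
Therefore inf(S) = -2.

-2


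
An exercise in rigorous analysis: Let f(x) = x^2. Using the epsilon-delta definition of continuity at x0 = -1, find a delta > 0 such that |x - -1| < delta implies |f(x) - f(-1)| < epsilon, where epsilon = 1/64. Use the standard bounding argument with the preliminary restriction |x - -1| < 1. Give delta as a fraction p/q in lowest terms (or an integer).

Factor: |x^2 - (-1)^2| = |x - -1| * |x + -1|.
Impose |x - -1| < 1 first. Then |x + -1| = |(x - -1) + 2*(-1)| <= |x - -1| + 2*|-1| < 1 + 2 = 3.
So |x^2 - (-1)^2| < delta * 3.
We need delta * 3 <= 1/64, i.e. delta <= 1/64/3 = 1/192.
Since 1/192 < 1, this is tighter than 1; take delta = 1/192.
So delta = 1/192 works.

1/192


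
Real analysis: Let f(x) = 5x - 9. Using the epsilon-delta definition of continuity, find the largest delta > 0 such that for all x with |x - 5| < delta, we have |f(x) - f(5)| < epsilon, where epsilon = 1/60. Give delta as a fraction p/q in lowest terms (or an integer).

We compute f(5) = 5*(5) - 9 = 16.
|f(x) - f(5)| = |5x - 9 - (16)| = |5(x - 5)| = 5|x - 5|.
We need 5|x - 5| < 1/60, i.e. |x - 5| < 1/60 / 5 = 1/300.
So any delta <= 1/300 works. Conversely, if delta > 1/300, then x = 5 + 1/300 satisfies |x - 5| = 1/300 < delta but |f(x) - f(5)| = 5 * 1/300 = 1/60, which is not < 1/60; so no larger delta works.
Hence the largest such delta is 1/300.

1/300


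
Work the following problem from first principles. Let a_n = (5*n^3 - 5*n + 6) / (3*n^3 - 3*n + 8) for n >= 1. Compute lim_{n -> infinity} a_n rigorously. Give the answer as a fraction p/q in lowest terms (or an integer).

Divide numerator and denominator by n^3, the highest power:
numerator / n^3 = 5 - 5/n^2 + 6/n^3
denominator / n^3 = 3 - 3/n^2 + 8/n^3
As n -> infinity, all terms of the form c/n^k (k >= 1) tend to 0.
So numerator / n^3 -> 5 and denominator / n^3 -> 3.
Therefore lim a_n = 5/3.

5/3


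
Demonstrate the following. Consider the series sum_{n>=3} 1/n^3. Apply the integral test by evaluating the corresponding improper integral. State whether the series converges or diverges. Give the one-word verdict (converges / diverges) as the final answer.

Let f(x) = x^(-3). Then f is positive, continuous, and decreasing on [3, infinity), so the integral test applies.
Compute the improper integral int_{3}^infinity f(x) dx:
  antiderivative F(x) = -1/(2*x^2).
  As x -> infinity, F(x) -> 0 (since p = 3 > 1).
  So int = F(infinity) - F(3) = 0 - (-1/18) = 1/18.
  Finite, so by the integral test, the series converges.

converges


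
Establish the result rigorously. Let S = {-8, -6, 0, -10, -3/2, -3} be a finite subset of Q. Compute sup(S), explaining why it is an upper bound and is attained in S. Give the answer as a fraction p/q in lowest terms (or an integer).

S is finite, so sup(S) = max(S).
Sorted decreasing:
0, -3/2, -3, -6, -8, -10
The extremum is 0.
For every x in S, x <= 0. And 0 is in S, so it is attained.
Therefore sup(S) = 0.

0


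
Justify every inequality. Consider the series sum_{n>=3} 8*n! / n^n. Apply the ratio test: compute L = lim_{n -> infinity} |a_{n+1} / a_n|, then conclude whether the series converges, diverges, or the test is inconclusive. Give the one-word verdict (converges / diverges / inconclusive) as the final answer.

Let a_n denote the general term. Form the ratio a_{n+1}/a_n and simplify:
a_{n+1}/a_n = (n/(n + 1))^n
Take the limit as n -> infinity: L = exp(-1).
Since L = exp(-1) < 1, the ratio test implies the series converges.

converges


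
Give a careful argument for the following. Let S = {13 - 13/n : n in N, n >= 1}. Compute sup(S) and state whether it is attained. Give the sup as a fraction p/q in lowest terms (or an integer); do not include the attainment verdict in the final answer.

Analysis:
- Values: 0, 13/2, 26/3, 39/4, ... strictly increasing.
- Minimum is 0 (n=1); inf = 0 (attained).
- 13 - 13/n -> 13 from below; sup = 13, not attained.
Conclusion: sup(S) = 13, not attained in S.

13


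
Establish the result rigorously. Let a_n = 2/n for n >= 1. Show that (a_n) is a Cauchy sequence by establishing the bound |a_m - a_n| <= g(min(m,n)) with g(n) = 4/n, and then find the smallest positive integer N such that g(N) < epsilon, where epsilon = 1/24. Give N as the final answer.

For any m, n >= 1, by the triangle inequality:
|a_m - a_n| = |2/m - 2/n| <= 2*1/m + 2*1/n <= 4/min(m,n).
So g(n) = 4/n bounds the Cauchy difference. Since g(n) -> 0, (a_n) is Cauchy.
Now solve g(N) < 1/24: 4/N < 1/24 <=> N > 4 / (1/24) = 96.
The smallest integer strictly greater than 96 is N = 97.
Check: g(97) = 4/97 = 4/97 < 1/24; g(96) = 1/24 >= 1/24. So N = 97.

97


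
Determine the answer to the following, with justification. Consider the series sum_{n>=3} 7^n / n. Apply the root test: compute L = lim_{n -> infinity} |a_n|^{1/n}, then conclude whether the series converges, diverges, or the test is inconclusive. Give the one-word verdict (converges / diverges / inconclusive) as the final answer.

Let a_n denote the general term. Form |a_n|^(1/n) and simplify:
|a_n|^(1/n) = 7/n^(1/n)
Take the limit as n -> infinity: L = 7.
Since L = 7 > 1, the root test implies divergence.

diverges


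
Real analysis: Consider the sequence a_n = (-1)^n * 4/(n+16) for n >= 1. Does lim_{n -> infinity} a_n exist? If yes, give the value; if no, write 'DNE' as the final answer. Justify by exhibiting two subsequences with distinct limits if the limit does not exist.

Examine the behaviour of a_n along subsequences.
Even-n subsequence a_{2k} = 4/(2k+16) -> 0. Odd-n subsequence a_{2k+1} = -4/(2k+17) -> 0. Both tend to 0, which suggests the limit is 0; verify directly.
|a_n - 0| = 4/(n+16) < 4/n for every n >= 1.
Given epsilon > 0, choose a positive integer N > 4/epsilon. Then for all n >= N, |a_n| < 4/n <= 4/N < epsilon.
So by the definition of the limit, lim a_n exists and equals 0.

0


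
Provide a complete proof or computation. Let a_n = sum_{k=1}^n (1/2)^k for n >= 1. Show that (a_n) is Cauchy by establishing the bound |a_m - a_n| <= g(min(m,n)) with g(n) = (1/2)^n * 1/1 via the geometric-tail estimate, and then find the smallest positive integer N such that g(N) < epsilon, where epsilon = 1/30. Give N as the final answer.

For m > n >= 1: |a_m - a_n| = sum_{k=n+1}^m (1/2)^k < sum_{k=n+1}^infinity (1/2)^k = (1/2)^(n+1) / (1 - 1/2) = (1/2)^n * (1/2) * (2/1) = (1/2)^n * 1/1.
So g(n) = (1/2)^n / 1. Since g(n) -> 0, (a_n) is Cauchy.
Now solve g(N) < 1/30: (1/2)^N / 1 < 1/30 <=> 2^N > 1 / (1 * 1/30) = 30.
Check powers of 2: 2^4 = 16 <= 30, 2^5 = 32 > 30.
So the smallest such N is 5. Check: g(5) = 1/(1 * 32) = 1/32 < 1/30.

5


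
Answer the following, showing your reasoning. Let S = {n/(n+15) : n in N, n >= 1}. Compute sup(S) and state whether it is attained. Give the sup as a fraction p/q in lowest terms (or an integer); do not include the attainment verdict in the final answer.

Analysis:
- Values: 1/16, 2/17, 1/6, 4/19, ... strictly increasing.
- Minimum is 1/16 (n=1); inf = 1/16 (attained).
- n/(n+15) = 1 - 15/(n+15) -> 1 from below as n -> infinity, and never equals 1.
- So sup = 1 (not attained).
Conclusion: sup(S) = 1, not attained in S.

1


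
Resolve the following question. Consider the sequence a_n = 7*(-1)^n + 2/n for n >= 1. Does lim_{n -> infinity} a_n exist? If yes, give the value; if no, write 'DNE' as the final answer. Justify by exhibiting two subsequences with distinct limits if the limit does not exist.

Examine the behaviour of a_n along subsequences.
a_{2k} = 7 + 2/(2k) -> 7. a_{2k+1} = -7 + 2/(2k+1) -> -7.
Since these two subsequential limits are 7 and -7, distinct, the full sequence cannot converge (a convergent sequence has all subsequences tending to the same limit). So lim a_n does not exist.

DNE


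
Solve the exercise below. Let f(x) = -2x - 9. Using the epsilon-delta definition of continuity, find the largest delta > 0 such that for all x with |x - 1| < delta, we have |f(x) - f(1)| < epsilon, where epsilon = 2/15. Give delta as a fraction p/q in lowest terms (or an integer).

We compute f(1) = -2*(1) - 9 = -11.
|f(x) - f(1)| = |-2x - 9 - (-11)| = |-2(x - 1)| = 2|x - 1|.
We need 2|x - 1| < 2/15, i.e. |x - 1| < 2/15 / 2 = 1/15.
So any delta <= 1/15 works. Conversely, if delta > 1/15, then x = 1 + 1/15 satisfies |x - 1| = 1/15 < delta but |f(x) - f(1)| = 2 * 1/15 = 2/15, which is not < 2/15; so no larger delta works.
Hence the largest such delta is 1/15.

1/15


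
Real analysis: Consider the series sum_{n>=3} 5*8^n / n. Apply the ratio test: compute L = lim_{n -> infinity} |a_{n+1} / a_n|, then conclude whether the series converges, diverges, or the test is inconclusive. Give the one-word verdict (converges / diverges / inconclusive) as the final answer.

Let a_n denote the general term. Form the ratio a_{n+1}/a_n and simplify:
a_{n+1}/a_n = 8*n/(n + 1)
Take the limit as n -> infinity: L = 8.
Since L = 8 > 1 (or L = infinity), the ratio test implies the series diverges.

diverges


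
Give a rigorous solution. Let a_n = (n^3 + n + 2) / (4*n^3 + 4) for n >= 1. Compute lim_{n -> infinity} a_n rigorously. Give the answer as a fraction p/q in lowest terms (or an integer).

Divide numerator and denominator by n^3, the highest power:
numerator / n^3 = 1 + n^(-2) + 2/n^3
denominator / n^3 = 4 + 4/n^3
As n -> infinity, all terms of the form c/n^k (k >= 1) tend to 0.
So numerator / n^3 -> 1 and denominator / n^3 -> 4.
Therefore lim a_n = 1/4.

1/4


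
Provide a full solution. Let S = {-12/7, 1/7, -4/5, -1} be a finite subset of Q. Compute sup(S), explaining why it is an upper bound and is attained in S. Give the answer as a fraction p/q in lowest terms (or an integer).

S is finite, so sup(S) = max(S).
Sorted decreasing:
1/7, -4/5, -1, -12/7
The extremum is 1/7.
For every x in S, x <= 1/7. And 1/7 is in S, so it is attained.
Therefore sup(S) = 1/7.

1/7


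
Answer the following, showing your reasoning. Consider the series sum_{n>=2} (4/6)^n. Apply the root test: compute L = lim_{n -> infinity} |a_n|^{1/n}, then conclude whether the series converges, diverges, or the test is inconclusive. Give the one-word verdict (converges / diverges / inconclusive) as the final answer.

Let a_n denote the general term. Form |a_n|^(1/n) and simplify:
|a_n|^(1/n) = 2/3
Take the limit as n -> infinity: L = 2/3.
Since L = 2/3 < 1, the root test implies convergence.

converges


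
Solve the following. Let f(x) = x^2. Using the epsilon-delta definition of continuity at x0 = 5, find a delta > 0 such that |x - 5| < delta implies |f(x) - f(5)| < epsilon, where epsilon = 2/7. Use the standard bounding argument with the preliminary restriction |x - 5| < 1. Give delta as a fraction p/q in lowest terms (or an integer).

Factor: |x^2 - (5)^2| = |x - 5| * |x + 5|.
Impose |x - 5| < 1 first. Then |x + 5| = |(x - 5) + 2*(5)| <= |x - 5| + 2*|5| < 1 + 10 = 11.
So |x^2 - (5)^2| < delta * 11.
We need delta * 11 <= 2/7, i.e. delta <= 2/7/11 = 2/77.
Since 2/77 < 1, this is tighter than 1; take delta = 2/77.
So delta = 2/77 works.

2/77


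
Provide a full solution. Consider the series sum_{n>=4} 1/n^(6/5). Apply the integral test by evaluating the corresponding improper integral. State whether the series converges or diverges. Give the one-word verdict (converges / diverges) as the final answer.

Let f(x) = x^(-6/5). Then f is positive, continuous, and decreasing on [4, infinity), so the integral test applies.
Compute the improper integral int_{4}^infinity f(x) dx:
  antiderivative F(x) = -5/x^(1/5).
  As x -> infinity, F(x) -> 0 (since p = 6/5 > 1).
  So int = F(infinity) - F(4) = 0 - (-5*2^(3/5)/2) = 5*2^(3/5)/2.
  Finite, so by the integral test, the series converges.

converges


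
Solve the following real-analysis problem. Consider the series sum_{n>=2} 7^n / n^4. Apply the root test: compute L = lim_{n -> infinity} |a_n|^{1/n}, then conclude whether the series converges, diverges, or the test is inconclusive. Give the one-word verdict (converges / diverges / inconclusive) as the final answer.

Let a_n denote the general term. Form |a_n|^(1/n) and simplify:
|a_n|^(1/n) = 7/n^(4/n)
Take the limit as n -> infinity: L = 7.
Since L = 7 > 1, the root test implies divergence.

diverges


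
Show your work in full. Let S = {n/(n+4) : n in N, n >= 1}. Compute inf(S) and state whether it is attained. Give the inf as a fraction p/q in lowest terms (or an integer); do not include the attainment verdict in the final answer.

Analysis:
- Values: 1/5, 1/3, 3/7, 1/2, ... strictly increasing.
- Minimum is 1/5 (n=1); inf = 1/5 (attained).
- n/(n+4) = 1 - 4/(n+4) -> 1 from below as n -> infinity, and never equals 1.
- So sup = 1 (not attained).
Conclusion: inf(S) = 1/5, attained in S.

1/5


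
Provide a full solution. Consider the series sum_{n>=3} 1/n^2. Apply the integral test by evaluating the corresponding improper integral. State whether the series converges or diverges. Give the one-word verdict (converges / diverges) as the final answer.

Let f(x) = x^(-2). Then f is positive, continuous, and decreasing on [3, infinity), so the integral test applies.
Compute the improper integral int_{3}^infinity f(x) dx:
  antiderivative F(x) = -1/x.
  As x -> infinity, F(x) -> 0 (since p = 2 > 1).
  So int = F(infinity) - F(3) = 0 - (-1/3) = 1/3.
  Finite, so by the integral test, the series converges.

converges


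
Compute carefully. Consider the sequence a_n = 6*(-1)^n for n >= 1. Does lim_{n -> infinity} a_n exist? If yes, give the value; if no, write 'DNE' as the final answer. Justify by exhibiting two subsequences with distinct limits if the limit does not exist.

Examine the behaviour of a_n along subsequences.
Even-n subsequence a_{2k} = 6 -> 6. Odd-n subsequence a_{2k+1} = -6 -> -6.
Since these two subsequential limits are 6 and -6, distinct, the full sequence cannot converge (a convergent sequence has all subsequences tending to the same limit). So lim a_n does not exist.

DNE


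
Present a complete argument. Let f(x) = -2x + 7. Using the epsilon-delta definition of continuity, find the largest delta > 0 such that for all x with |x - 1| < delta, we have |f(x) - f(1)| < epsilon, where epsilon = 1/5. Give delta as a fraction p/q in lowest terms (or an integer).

We compute f(1) = -2*(1) + 7 = 5.
|f(x) - f(1)| = |-2x + 7 - (5)| = |-2(x - 1)| = 2|x - 1|.
We need 2|x - 1| < 1/5, i.e. |x - 1| < 1/5 / 2 = 1/10.
So any delta <= 1/10 works. Conversely, if delta > 1/10, then x = 1 + 1/10 satisfies |x - 1| = 1/10 < delta but |f(x) - f(1)| = 2 * 1/10 = 1/5, which is not < 1/5; so no larger delta works.
Hence the largest such delta is 1/10.

1/10


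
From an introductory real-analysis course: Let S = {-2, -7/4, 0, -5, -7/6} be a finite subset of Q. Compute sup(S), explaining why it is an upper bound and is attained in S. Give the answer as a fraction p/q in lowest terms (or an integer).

S is finite, so sup(S) = max(S).
Sorted decreasing:
0, -7/6, -7/4, -2, -5
The extremum is 0.
For every x in S, x <= 0. And 0 is in S, so it is attained.
Therefore sup(S) = 0.

0


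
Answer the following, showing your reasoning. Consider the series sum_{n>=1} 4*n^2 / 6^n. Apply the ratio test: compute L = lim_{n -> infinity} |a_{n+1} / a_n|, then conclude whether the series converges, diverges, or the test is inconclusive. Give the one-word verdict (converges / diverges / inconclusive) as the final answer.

Let a_n denote the general term. Form the ratio a_{n+1}/a_n and simplify:
a_{n+1}/a_n = (n + 1)^2/(6*n^2)
Take the limit as n -> infinity: L = 1/6.
Since L = 1/6 < 1, the ratio test implies the series converges.

converges


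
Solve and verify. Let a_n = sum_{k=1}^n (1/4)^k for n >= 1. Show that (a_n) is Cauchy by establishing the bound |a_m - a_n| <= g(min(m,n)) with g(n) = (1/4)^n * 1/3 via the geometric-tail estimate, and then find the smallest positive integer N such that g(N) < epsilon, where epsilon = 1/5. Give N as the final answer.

For m > n >= 1: |a_m - a_n| = sum_{k=n+1}^m (1/4)^k < sum_{k=n+1}^infinity (1/4)^k = (1/4)^(n+1) / (1 - 1/4) = (1/4)^n * (1/4) * (4/3) = (1/4)^n * 1/3.
So g(n) = (1/4)^n / 3. Since g(n) -> 0, (a_n) is Cauchy.
Now solve g(N) < 1/5: (1/4)^N / 3 < 1/5 <=> 4^N > 1 / (3 * 1/5) = 5/3.
Check powers of 4: 4^0 = 1 <= 5/3, 4^1 = 4 > 5/3.
So the smallest such N is 1. Check: g(1) = 1/(3 * 4) = 1/12 < 1/5.

1


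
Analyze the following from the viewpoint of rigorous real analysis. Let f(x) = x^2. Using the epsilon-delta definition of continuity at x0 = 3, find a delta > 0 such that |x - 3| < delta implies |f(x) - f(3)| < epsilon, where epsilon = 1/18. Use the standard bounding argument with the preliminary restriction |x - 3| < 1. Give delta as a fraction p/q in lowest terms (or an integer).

Factor: |x^2 - (3)^2| = |x - 3| * |x + 3|.
Impose |x - 3| < 1 first. Then |x + 3| = |(x - 3) + 2*(3)| <= |x - 3| + 2*|3| < 1 + 6 = 7.
So |x^2 - (3)^2| < delta * 7.
We need delta * 7 <= 1/18, i.e. delta <= 1/18/7 = 1/126.
Since 1/126 < 1, this is tighter than 1; take delta = 1/126.
So delta = 1/126 works.

1/126


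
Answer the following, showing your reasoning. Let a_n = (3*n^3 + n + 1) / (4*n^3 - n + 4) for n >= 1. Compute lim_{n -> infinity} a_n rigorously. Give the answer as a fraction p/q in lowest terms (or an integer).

Divide numerator and denominator by n^3, the highest power:
numerator / n^3 = 3 + n^(-2) + n^(-3)
denominator / n^3 = 4 - 1/n^2 + 4/n^3
As n -> infinity, all terms of the form c/n^k (k >= 1) tend to 0.
So numerator / n^3 -> 3 and denominator / n^3 -> 4.
Therefore lim a_n = 3/4.

3/4


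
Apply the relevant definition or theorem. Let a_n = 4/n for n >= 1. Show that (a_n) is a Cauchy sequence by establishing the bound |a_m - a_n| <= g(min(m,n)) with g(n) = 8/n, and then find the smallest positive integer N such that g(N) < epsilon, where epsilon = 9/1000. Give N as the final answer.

For any m, n >= 1, by the triangle inequality:
|a_m - a_n| = |4/m - 4/n| <= 4*1/m + 4*1/n <= 8/min(m,n).
So g(n) = 8/n bounds the Cauchy difference. Since g(n) -> 0, (a_n) is Cauchy.
Now solve g(N) < 9/1000: 8/N < 9/1000 <=> N > 8 / (9/1000) = 8000/9.
The smallest integer strictly greater than 8000/9 is N = 889.
Check: g(889) = 8/889 = 8/889 < 9/1000; g(888) = 1/111 >= 9/1000. So N = 889.

889


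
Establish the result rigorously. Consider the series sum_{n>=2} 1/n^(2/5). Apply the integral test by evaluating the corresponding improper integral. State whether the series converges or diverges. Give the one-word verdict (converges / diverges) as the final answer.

Let f(x) = x^(-2/5). Then f is positive, continuous, and decreasing on [2, infinity), so the integral test applies.
Compute the improper integral int_{2}^infinity f(x) dx:
  antiderivative F(x) = 5*x^(3/5)/3.
  As x -> infinity, F(x) -> infinity (since p = 2/5 < 1).
  So the integral diverges. By the integral test, the series diverges.

diverges


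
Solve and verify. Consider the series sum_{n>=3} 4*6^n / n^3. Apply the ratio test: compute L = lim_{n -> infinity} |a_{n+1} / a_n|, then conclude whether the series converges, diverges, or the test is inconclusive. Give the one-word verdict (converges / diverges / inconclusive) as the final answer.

Let a_n denote the general term. Form the ratio a_{n+1}/a_n and simplify:
a_{n+1}/a_n = 6*n^3/(n + 1)^3
Take the limit as n -> infinity: L = 6.
Since L = 6 > 1 (or L = infinity), the ratio test implies the series diverges.

diverges


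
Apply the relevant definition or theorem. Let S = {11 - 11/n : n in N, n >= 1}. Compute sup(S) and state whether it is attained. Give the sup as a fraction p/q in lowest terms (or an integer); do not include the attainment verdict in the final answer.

Analysis:
- Values: 0, 11/2, 22/3, 33/4, ... strictly increasing.
- Minimum is 0 (n=1); inf = 0 (attained).
- 11 - 11/n -> 11 from below; sup = 11, not attained.
Conclusion: sup(S) = 11, not attained in S.

11


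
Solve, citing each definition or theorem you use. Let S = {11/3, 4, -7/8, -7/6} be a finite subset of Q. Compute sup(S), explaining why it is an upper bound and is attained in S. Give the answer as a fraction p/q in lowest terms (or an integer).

S is finite, so sup(S) = max(S).
Sorted decreasing:
4, 11/3, -7/8, -7/6
The extremum is 4.
For every x in S, x <= 4. And 4 is in S, so it is attained.
Therefore sup(S) = 4.

4


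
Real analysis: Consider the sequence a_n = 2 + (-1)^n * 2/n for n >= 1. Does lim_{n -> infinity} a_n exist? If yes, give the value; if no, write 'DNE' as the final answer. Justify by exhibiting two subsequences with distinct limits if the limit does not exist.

Examine the behaviour of a_n along subsequences.
Even-n subsequence a_{2k} = 2 + 2/(2k) -> 2. Odd-n subsequence a_{2k+1} = 2 - 2/(2k+1) -> 2. Both tend to 2, which suggests the limit is 2; verify directly.
|a_n - 2| = |(-1)^n * 2/n| = 2/n for every n >= 1.
Given epsilon > 0, choose a positive integer N > 2/epsilon. Then for all n >= N, |a_n - 2| = 2/n <= 2/N < epsilon.
So by the definition of the limit, lim a_n exists and equals 2.

2


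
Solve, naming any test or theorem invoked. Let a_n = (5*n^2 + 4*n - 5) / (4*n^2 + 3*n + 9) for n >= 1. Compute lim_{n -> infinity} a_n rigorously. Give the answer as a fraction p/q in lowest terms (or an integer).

Divide numerator and denominator by n^2, the highest power:
numerator / n^2 = 5 + 4/n - 5/n^2
denominator / n^2 = 4 + 3/n + 9/n^2
As n -> infinity, all terms of the form c/n^k (k >= 1) tend to 0.
So numerator / n^2 -> 5 and denominator / n^2 -> 4.
Therefore lim a_n = 5/4.

5/4


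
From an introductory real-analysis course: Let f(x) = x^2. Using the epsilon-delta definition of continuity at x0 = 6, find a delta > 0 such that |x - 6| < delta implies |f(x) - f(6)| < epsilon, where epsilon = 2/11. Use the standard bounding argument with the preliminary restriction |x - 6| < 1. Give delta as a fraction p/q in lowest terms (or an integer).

Factor: |x^2 - (6)^2| = |x - 6| * |x + 6|.
Impose |x - 6| < 1 first. Then |x + 6| = |(x - 6) + 2*(6)| <= |x - 6| + 2*|6| < 1 + 12 = 13.
So |x^2 - (6)^2| < delta * 13.
We need delta * 13 <= 2/11, i.e. delta <= 2/11/13 = 2/143.
Since 2/143 < 1, this is tighter than 1; take delta = 2/143.
So delta = 2/143 works.

2/143


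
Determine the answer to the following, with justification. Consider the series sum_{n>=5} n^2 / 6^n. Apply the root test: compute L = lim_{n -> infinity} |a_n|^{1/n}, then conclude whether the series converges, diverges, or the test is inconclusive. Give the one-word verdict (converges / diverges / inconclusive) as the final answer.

Let a_n denote the general term. Form |a_n|^(1/n) and simplify:
|a_n|^(1/n) = n^(2/n)/6
Take the limit as n -> infinity: L = 1/6.
Since L = 1/6 < 1, the root test implies convergence.

converges


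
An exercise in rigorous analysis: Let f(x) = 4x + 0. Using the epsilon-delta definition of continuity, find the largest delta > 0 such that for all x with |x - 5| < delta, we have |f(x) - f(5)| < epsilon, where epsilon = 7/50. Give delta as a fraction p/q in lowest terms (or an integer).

We compute f(5) = 4*(5) + 0 = 20.
|f(x) - f(5)| = |4x + 0 - (20)| = |4(x - 5)| = 4|x - 5|.
We need 4|x - 5| < 7/50, i.e. |x - 5| < 7/50 / 4 = 7/200.
So any delta <= 7/200 works. Conversely, if delta > 7/200, then x = 5 + 7/200 satisfies |x - 5| = 7/200 < delta but |f(x) - f(5)| = 4 * 7/200 = 7/50, which is not < 7/50; so no larger delta works.
Hence the largest such delta is 7/200.

7/200


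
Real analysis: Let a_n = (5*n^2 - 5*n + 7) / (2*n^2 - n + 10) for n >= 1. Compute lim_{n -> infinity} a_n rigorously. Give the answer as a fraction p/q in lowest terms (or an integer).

Divide numerator and denominator by n^2, the highest power:
numerator / n^2 = 5 - 5/n + 7/n^2
denominator / n^2 = 2 - 1/n + 10/n^2
As n -> infinity, all terms of the form c/n^k (k >= 1) tend to 0.
So numerator / n^2 -> 5 and denominator / n^2 -> 2.
Therefore lim a_n = 5/2.

5/2


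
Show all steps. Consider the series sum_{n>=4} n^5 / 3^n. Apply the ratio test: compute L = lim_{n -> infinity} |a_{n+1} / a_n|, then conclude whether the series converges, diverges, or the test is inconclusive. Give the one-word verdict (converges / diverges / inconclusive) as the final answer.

Let a_n denote the general term. Form the ratio a_{n+1}/a_n and simplify:
a_{n+1}/a_n = (n + 1)^5/(3*n^5)
Take the limit as n -> infinity: L = 1/3.
Since L = 1/3 < 1, the ratio test implies the series converges.

converges


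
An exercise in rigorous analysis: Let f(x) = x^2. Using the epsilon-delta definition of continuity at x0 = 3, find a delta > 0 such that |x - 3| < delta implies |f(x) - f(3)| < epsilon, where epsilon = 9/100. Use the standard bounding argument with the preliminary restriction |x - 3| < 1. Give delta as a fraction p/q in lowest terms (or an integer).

Factor: |x^2 - (3)^2| = |x - 3| * |x + 3|.
Impose |x - 3| < 1 first. Then |x + 3| = |(x - 3) + 2*(3)| <= |x - 3| + 2*|3| < 1 + 6 = 7.
So |x^2 - (3)^2| < delta * 7.
We need delta * 7 <= 9/100, i.e. delta <= 9/100/7 = 9/700.
Since 9/700 < 1, this is tighter than 1; take delta = 9/700.
So delta = 9/700 works.

9/700


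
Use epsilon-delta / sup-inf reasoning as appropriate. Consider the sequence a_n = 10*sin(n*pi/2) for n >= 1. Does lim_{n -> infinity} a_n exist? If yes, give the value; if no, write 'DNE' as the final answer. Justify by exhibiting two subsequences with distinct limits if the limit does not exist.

Examine the behaviour of a_n along subsequences.
a_{4k+1} = 10*sin(pi/2 + 2k*pi) = 10 -> 10. a_{4k+3} = 10*sin(3pi/2 + 2k*pi) = -10 -> -10.
Since these two subsequential limits are 10 and -10, distinct, the full sequence cannot converge (a convergent sequence has all subsequences tending to the same limit). So lim a_n does not exist.

DNE


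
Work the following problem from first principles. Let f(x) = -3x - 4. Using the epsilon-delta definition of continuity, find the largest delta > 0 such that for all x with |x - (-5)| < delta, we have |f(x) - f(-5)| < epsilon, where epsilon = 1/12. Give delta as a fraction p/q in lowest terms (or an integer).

We compute f(-5) = -3*(-5) - 4 = 11.
|f(x) - f(-5)| = |-3x - 4 - (11)| = |-3(x - (-5))| = 3|x - (-5)|.
We need 3|x - (-5)| < 1/12, i.e. |x - (-5)| < 1/12 / 3 = 1/36.
So any delta <= 1/36 works. Conversely, if delta > 1/36, then x = -5 + 1/36 satisfies |x - (-5)| = 1/36 < delta but |f(x) - f(-5)| = 3 * 1/36 = 1/12, which is not < 1/12; so no larger delta works.
Hence the largest such delta is 1/36.

1/36


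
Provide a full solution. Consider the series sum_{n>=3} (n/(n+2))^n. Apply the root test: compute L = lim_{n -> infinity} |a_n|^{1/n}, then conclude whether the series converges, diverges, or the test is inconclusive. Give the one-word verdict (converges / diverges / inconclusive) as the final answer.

Let a_n denote the general term. Form |a_n|^(1/n) and simplify:
|a_n|^(1/n) = n/(n + 2)
Take the limit as n -> infinity: L = 1.
Since L = 1, the root test is inconclusive. (In fact a_n = (n/(n+2))^n -> e^(-2) != 0, so the nth-term test shows divergence; but the root test itself gives no conclusion.)

inconclusive
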